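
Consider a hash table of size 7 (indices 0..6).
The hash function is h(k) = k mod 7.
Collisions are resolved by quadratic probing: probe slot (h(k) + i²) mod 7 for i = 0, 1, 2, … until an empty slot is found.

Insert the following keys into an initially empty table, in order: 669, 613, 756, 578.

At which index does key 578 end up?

Insert 669: h=4, slot 4 empty → index 4.
Insert 613: h=4, slot 4 occupied → index 5.
Insert 756: h=0, slot 0 empty → index 0.
Insert 578: h=4, slots 4,5 occupied → index 1.
Table: [756, 578, ., ., 669, 613, .]

1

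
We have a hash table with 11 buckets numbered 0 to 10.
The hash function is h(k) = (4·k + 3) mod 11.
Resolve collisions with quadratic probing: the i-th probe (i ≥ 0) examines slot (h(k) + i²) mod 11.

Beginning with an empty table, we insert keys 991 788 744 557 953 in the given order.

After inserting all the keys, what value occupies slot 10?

991 hashes to 7; slot 7 is free => place at 7.
788 hashes to 9; slot 9 is free => place at 9.
744 hashes to 9; 9 taken => place at 10.
557 hashes to 9; 9,10 taken => place at 2.
953 hashes to 9; 9,10,2,7 taken => place at 3.
Table: [—, —, 557, 953, —, —, —, 991, —, 788, 744]

744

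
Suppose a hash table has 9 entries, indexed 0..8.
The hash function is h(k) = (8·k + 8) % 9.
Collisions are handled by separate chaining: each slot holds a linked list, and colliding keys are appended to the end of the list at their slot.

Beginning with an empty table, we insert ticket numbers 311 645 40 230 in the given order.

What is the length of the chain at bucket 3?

311 → bucket 3
645 → bucket 2
40 → bucket 4
230 → bucket 3 (collision)
Final buckets:
0: ∅
1: ∅
2: 645
3: 311 -> 230
4: 40
5: ∅
6: ∅
7: ∅
8: ∅

2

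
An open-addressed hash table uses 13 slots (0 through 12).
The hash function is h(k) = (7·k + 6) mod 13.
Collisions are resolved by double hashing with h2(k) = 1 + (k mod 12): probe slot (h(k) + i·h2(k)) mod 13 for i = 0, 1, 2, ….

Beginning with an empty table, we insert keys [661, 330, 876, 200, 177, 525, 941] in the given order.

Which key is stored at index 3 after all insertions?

Insert 661: h=5, slot 5 empty -> index 5.
Insert 330: h=2, slot 2 empty -> index 2.
Insert 876: h=2, h2=1, slot 2 occupied -> index 3.
Insert 200: h=2, h2=9, slot 2 occupied -> index 11.
Insert 177: h=10, slot 10 empty -> index 10.
Insert 525: h=2, h2=10, slot 2 occupied -> index 12.
Insert 941: h=2, h2=6, slot 2 occupied -> index 8.
Table: [-, -, 330, 876, -, 661, -, -, 941, -, 177, 200, 525]

876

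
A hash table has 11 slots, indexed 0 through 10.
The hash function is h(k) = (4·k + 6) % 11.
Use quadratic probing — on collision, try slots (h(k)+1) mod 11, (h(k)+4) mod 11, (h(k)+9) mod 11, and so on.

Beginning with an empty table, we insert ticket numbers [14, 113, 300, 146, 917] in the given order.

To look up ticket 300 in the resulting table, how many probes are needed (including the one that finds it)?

3

14: h=7 → slot 7
113: h=7, probe 7,8 → slot 8
300: h=7, probe 7,8,0 → slot 0
146: h=7, probe 7,8,0,5 → slot 5
917: h=0, probe 0,1 → slot 1
Table: [300, 917, —, —, —, 146, —, 14, 113, —, —]
Lookup 300: h=7, probe 7,8,0 → found at 0.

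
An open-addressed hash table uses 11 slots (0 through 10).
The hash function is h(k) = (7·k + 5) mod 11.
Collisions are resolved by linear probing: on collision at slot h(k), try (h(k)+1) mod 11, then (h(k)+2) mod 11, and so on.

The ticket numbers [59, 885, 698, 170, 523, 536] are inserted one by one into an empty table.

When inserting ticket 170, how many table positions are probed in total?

3

Insert 59: h=0, slot 0 empty → index 0.
Insert 885: h=7, slot 7 empty → index 7.
Insert 698: h=7, slot 7 occupied → index 8.
Insert 170: h=7, slots 7,8 occupied → index 9.
Insert 523: h=3, slot 3 empty → index 3.
Insert 536: h=6, slot 6 empty → index 6.
Table: [59, —, —, 523, —, —, 536, 885, 698, 170, —]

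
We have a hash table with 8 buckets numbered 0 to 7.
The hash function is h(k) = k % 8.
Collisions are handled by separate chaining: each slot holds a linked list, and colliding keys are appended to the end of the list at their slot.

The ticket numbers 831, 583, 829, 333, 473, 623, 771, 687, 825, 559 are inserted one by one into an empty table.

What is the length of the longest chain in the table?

831 → bucket 7
583 → bucket 7 (collision)
829 → bucket 5
333 → bucket 5 (collision)
473 → bucket 1
623 → bucket 7 (collision)
771 → bucket 3
687 → bucket 7 (collision)
825 → bucket 1 (collision)
559 → bucket 7 (collision)
Final buckets:
0: ∅
1: 473 -> 825
2: ∅
3: 771
4: ∅
5: 829 -> 333
6: ∅
7: 831 -> 583 -> 623 -> 687 -> 559

5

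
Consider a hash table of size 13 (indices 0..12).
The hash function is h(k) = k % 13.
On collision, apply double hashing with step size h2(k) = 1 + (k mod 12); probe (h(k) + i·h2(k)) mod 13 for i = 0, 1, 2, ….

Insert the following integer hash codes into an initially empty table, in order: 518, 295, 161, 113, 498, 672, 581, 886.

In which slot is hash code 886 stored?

0

518 hashes to 11; slot 11 is free -> place at 11.
295 hashes to 9; slot 9 is free -> place at 9.
161 hashes to 5; slot 5 is free -> place at 5.
113 hashes to 9, h2=6; 9 taken -> place at 2.
498 hashes to 4; slot 4 is free -> place at 4.
672 hashes to 9, h2=1; 9 taken -> place at 10.
581 hashes to 9, h2=6; 9,2 taken -> place at 8.
886 hashes to 2, h2=11; 2 taken -> place at 0.
Table: [886, ∅, 113, ∅, 498, 161, ∅, ∅, 581, 295, 672, 518, ∅]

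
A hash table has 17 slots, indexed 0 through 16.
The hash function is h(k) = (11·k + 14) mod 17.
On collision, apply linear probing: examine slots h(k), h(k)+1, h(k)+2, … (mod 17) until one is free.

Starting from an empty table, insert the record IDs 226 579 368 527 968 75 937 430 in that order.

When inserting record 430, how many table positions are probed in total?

4

226 hashes to 1; slot 1 is free → place at 1.
579 hashes to 8; slot 8 is free → place at 8.
368 hashes to 16; slot 16 is free → place at 16.
527 hashes to 14; slot 14 is free → place at 14.
968 hashes to 3; slot 3 is free → place at 3.
75 hashes to 6; slot 6 is free → place at 6.
937 hashes to 2; slot 2 is free → place at 2.
430 hashes to 1; 1,2,3 taken → place at 4.
Table: [—, 226, 937, 968, 430, —, 75, —, 579, —, —, —, —, —, 527, —, 368]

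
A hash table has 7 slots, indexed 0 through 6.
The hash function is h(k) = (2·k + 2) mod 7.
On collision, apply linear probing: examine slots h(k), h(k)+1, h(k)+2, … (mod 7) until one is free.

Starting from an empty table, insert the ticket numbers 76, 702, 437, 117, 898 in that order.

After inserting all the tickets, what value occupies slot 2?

898

76 hashes to 0; slot 0 is free → place at 0.
702 hashes to 6; slot 6 is free → place at 6.
437 hashes to 1; slot 1 is free → place at 1.
117 hashes to 5; slot 5 is free → place at 5.
898 hashes to 6; 6,0,1 taken → place at 2.
Table: [76, 437, 898, ∅, ∅, 117, 702]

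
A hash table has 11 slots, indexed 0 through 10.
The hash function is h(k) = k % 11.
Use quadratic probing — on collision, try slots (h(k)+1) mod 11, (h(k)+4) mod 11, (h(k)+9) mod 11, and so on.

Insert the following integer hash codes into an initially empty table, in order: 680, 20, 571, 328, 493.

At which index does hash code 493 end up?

680 hashes to 9; slot 9 is free -> place at 9.
20 hashes to 9; 9 taken -> place at 10.
571 hashes to 10; 10 taken -> place at 0.
328 hashes to 9; 9,10 taken -> place at 2.
493 hashes to 9; 9,10,2 taken -> place at 7.
Table: [571, —, 328, —, —, —, —, 493, —, 680, 20]

7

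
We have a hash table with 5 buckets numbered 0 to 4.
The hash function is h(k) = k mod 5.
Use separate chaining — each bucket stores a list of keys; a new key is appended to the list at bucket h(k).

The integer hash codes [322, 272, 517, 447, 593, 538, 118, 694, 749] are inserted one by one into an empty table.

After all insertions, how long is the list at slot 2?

322 → bucket 2
272 → bucket 2 (collision)
517 → bucket 2 (collision)
447 → bucket 2 (collision)
593 → bucket 3
538 → bucket 3 (collision)
118 → bucket 3 (collision)
694 → bucket 4
749 → bucket 4 (collision)
Final buckets:
0: -
1: -
2: 322 -> 272 -> 517 -> 447
3: 593 -> 538 -> 118
4: 694 -> 749

4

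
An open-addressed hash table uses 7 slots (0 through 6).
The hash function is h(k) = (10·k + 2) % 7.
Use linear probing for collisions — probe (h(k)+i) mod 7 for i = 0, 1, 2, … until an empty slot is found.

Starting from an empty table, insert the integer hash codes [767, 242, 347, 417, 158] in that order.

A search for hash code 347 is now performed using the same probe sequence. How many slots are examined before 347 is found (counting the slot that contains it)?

3

767 hashes to 0; slot 0 is free -> place at 0.
242 hashes to 0; 0 taken -> place at 1.
347 hashes to 0; 0,1 taken -> place at 2.
417 hashes to 0; 0,1,2 taken -> place at 3.
158 hashes to 0; 0,1,2,3 taken -> place at 4.
Table: [767, 242, 347, 417, 158, ∅, ∅]
Lookup 347: h=0, probe 0,1,2 → found at 2.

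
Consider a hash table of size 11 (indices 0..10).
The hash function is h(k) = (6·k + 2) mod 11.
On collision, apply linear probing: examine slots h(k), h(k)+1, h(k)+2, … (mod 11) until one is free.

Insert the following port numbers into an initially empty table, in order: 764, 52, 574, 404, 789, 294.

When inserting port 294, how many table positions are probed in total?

4

764: h=10 -> slot 10
52: h=6 -> slot 6
574: h=3 -> slot 3
404: h=6, probe 6,7 -> slot 7
789: h=6, probe 6,7,8 -> slot 8
294: h=6, probe 6,7,8,9 -> slot 9
Table: [—, —, —, 574, —, —, 52, 404, 789, 294, 764]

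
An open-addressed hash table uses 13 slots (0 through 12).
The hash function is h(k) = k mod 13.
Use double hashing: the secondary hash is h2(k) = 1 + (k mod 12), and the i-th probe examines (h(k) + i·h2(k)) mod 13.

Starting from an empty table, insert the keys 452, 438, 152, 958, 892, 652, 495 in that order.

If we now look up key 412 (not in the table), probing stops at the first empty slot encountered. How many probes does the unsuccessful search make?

3

452: h=10 -> slot 10
438: h=9 -> slot 9
152: h=9, h2=9, probe 9,5 -> slot 5
958: h=9, h2=11, probe 9,7 -> slot 7
892: h=8 -> slot 8
652: h=2 -> slot 2
495: h=1 -> slot 1
Table: [_, 495, 652, _, _, 152, _, 958, 892, 438, 452, _, _]
Lookup 412: h=9, h2=5, probe 9,1,6 → slot 6 empty, not found.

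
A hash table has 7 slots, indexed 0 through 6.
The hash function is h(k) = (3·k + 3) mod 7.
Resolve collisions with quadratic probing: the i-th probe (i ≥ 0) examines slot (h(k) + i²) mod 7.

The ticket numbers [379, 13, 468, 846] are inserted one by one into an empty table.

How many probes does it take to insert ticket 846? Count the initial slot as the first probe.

379 hashes to 6; slot 6 is free => place at 6.
13 hashes to 0; slot 0 is free => place at 0.
468 hashes to 0; 0 taken => place at 1.
846 hashes to 0; 0,1 taken => place at 4.
Table: [13, 468, ., ., 846, ., 379]

3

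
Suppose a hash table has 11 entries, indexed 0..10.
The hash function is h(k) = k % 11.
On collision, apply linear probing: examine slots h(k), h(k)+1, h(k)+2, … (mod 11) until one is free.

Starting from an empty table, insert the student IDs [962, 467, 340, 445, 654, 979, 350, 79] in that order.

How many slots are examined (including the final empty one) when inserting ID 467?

Insert 962: h=5, slot 5 empty → index 5.
Insert 467: h=5, slot 5 occupied → index 6.
Insert 340: h=10, slot 10 empty → index 10.
Insert 445: h=5, slots 5,6 occupied → index 7.
Insert 654: h=5, slots 5,6,7 occupied → index 8.
Insert 979: h=0, slot 0 empty → index 0.
Insert 350: h=9, slot 9 empty → index 9.
Insert 79: h=2, slot 2 empty → index 2.
Table: [979, —, 79, —, —, 962, 467, 445, 654, 350, 340]

2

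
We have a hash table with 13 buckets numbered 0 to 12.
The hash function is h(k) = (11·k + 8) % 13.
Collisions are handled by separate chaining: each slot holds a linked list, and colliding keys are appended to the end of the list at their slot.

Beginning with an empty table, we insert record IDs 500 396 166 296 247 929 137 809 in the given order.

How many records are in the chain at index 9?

Insert 500: h=9, bucket 9 empty -> new chain.
Insert 396: h=9, bucket 9 nonempty -> append to chain.
Insert 166: h=1, bucket 1 empty -> new chain.
Insert 296: h=1, bucket 1 nonempty -> append to chain.
Insert 247: h=8, bucket 8 empty -> new chain.
Insert 929: h=9, bucket 9 nonempty -> append to chain.
Insert 137: h=7, bucket 7 empty -> new chain.
Insert 809: h=2, bucket 2 empty -> new chain.
Final buckets:
0: .
1: 166 -> 296
2: 809
3: .
4: .
5: .
6: .
7: 137
8: 247
9: 500 -> 396 -> 929
10: .
11: .
12: .

3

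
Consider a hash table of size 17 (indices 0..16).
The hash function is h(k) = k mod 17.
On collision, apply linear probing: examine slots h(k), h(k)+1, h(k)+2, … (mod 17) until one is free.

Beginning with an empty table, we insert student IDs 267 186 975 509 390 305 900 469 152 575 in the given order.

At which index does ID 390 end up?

1

Insert 267: h=12, slot 12 empty => index 12.
Insert 186: h=16, slot 16 empty => index 16.
Insert 975: h=6, slot 6 empty => index 6.
Insert 509: h=16, slot 16 occupied => index 0.
Insert 390: h=16, slots 16,0 occupied => index 1.
Insert 305: h=16, slots 16,0,1 occupied => index 2.
Insert 900: h=16, slots 16,0,1,2 occupied => index 3.
Insert 469: h=10, slot 10 empty => index 10.
Insert 152: h=16, slots 16,0,1,2,3 occupied => index 4.
Insert 575: h=14, slot 14 empty => index 14.
Table: [509, 390, 305, 900, 152, —, 975, —, —, —, 469, —, 267, —, 575, —, 186]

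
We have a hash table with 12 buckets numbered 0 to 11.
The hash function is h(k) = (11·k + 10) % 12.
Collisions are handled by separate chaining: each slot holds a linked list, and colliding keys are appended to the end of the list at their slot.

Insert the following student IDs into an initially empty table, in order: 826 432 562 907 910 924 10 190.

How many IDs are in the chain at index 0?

5

Insert 826: h=0, bucket 0 empty -> new chain.
Insert 432: h=10, bucket 10 empty -> new chain.
Insert 562: h=0, bucket 0 nonempty -> append to chain.
Insert 907: h=3, bucket 3 empty -> new chain.
Insert 910: h=0, bucket 0 nonempty -> append to chain.
Insert 924: h=10, bucket 10 nonempty -> append to chain.
Insert 10: h=0, bucket 0 nonempty -> append to chain.
Insert 190: h=0, bucket 0 nonempty -> append to chain.
Final buckets:
0: 826 -> 562 -> 910 -> 10 -> 190
1: .
2: .
3: 907
4: .
5: .
6: .
7: .
8: .
9: .
10: 432 -> 924
11: .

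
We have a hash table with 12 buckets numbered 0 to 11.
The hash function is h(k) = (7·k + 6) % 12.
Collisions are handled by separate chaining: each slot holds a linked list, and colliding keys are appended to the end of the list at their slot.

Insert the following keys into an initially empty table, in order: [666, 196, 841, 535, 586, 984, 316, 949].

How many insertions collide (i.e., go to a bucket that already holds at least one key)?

Insert 666: h=0, bucket 0 empty → new chain.
Insert 196: h=10, bucket 10 empty → new chain.
Insert 841: h=1, bucket 1 empty → new chain.
Insert 535: h=7, bucket 7 empty → new chain.
Insert 586: h=4, bucket 4 empty → new chain.
Insert 984: h=6, bucket 6 empty → new chain.
Insert 316: h=10, bucket 10 nonempty → append to chain.
Insert 949: h=1, bucket 1 nonempty → append to chain.
Final buckets:
0: 666
1: 841 -> 949
2: _
3: _
4: 586
5: _
6: 984
7: 535
8: _
9: _
10: 196 -> 316
11: _

2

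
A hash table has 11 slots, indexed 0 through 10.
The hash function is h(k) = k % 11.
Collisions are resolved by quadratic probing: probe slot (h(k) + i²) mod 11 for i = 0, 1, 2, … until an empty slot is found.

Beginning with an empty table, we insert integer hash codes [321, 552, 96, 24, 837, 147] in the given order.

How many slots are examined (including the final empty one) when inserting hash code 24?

3

Insert 321: h=2, slot 2 empty => index 2.
Insert 552: h=2, slot 2 occupied => index 3.
Insert 96: h=8, slot 8 empty => index 8.
Insert 24: h=2, slots 2,3 occupied => index 6.
Insert 837: h=1, slot 1 empty => index 1.
Insert 147: h=4, slot 4 empty => index 4.
Table: [∅, 837, 321, 552, 147, ∅, 24, ∅, 96, ∅, ∅]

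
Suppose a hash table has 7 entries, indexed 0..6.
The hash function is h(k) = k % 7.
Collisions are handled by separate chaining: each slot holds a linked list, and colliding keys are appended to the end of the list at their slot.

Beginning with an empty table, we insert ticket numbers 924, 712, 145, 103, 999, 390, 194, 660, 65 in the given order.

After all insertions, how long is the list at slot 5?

6

Insert 924: h=0, bucket 0 empty -> new chain.
Insert 712: h=5, bucket 5 empty -> new chain.
Insert 145: h=5, bucket 5 nonempty -> append to chain.
Insert 103: h=5, bucket 5 nonempty -> append to chain.
Insert 999: h=5, bucket 5 nonempty -> append to chain.
Insert 390: h=5, bucket 5 nonempty -> append to chain.
Insert 194: h=5, bucket 5 nonempty -> append to chain.
Insert 660: h=2, bucket 2 empty -> new chain.
Insert 65: h=2, bucket 2 nonempty -> append to chain.
Final buckets:
0: 924
1: -
2: 660 -> 65
3: -
4: -
5: 712 -> 145 -> 103 -> 999 -> 390 -> 194
6: -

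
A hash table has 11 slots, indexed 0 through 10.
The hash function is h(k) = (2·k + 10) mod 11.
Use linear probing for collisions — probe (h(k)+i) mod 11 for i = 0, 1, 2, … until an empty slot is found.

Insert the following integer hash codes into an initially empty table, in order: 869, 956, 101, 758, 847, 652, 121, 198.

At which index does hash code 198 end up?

2

869 hashes to 10; slot 10 is free -> place at 10.
956 hashes to 8; slot 8 is free -> place at 8.
101 hashes to 3; slot 3 is free -> place at 3.
758 hashes to 8; 8 taken -> place at 9.
847 hashes to 10; 10 taken -> place at 0.
652 hashes to 5; slot 5 is free -> place at 5.
121 hashes to 10; 10,0 taken -> place at 1.
198 hashes to 10; 10,0,1 taken -> place at 2.
Table: [847, 121, 198, 101, ∅, 652, ∅, ∅, 956, 758, 869]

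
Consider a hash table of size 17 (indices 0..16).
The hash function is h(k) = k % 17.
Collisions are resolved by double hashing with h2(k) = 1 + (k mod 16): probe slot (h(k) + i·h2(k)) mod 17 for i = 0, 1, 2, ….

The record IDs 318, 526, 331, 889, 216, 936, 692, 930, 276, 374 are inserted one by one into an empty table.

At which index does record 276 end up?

9

318 hashes to 12; slot 12 is free -> place at 12.
526 hashes to 16; slot 16 is free -> place at 16.
331 hashes to 8; slot 8 is free -> place at 8.
889 hashes to 5; slot 5 is free -> place at 5.
216 hashes to 12, h2=9; 12 taken -> place at 4.
936 hashes to 1; slot 1 is free -> place at 1.
692 hashes to 12, h2=5; 12 taken -> place at 0.
930 hashes to 12, h2=3; 12 taken -> place at 15.
276 hashes to 4, h2=5; 4 taken -> place at 9.
374 hashes to 0, h2=7; 0 taken -> place at 7.
Table: [692, 936, _, _, 216, 889, _, 374, 331, 276, _, _, 318, _, _, 930, 526]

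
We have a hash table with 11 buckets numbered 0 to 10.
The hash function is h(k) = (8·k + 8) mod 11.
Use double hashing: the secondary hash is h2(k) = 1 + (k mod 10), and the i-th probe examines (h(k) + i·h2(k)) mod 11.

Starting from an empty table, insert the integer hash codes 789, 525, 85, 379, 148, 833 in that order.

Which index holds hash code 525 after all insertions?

1

789 hashes to 6; slot 6 is free => place at 6.
525 hashes to 6, h2=6; 6 taken => place at 1.
85 hashes to 6, h2=6; 6,1 taken => place at 7.
379 hashes to 4; slot 4 is free => place at 4.
148 hashes to 4, h2=9; 4 taken => place at 2.
833 hashes to 6, h2=4; 6 taken => place at 10.
Table: [-, 525, 148, -, 379, -, 789, 85, -, -, 833]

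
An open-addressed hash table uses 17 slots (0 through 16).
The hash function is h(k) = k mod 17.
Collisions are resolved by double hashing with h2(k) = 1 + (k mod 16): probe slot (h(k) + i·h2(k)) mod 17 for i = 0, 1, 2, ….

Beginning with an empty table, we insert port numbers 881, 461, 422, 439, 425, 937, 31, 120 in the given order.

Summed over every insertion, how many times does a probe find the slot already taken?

881: h=14 => slot 14
461: h=2 => slot 2
422: h=14, h2=7, probe 14,4 => slot 4
439: h=14, h2=8, probe 14,5 => slot 5
425: h=0 => slot 0
937: h=2, h2=10, probe 2,12 => slot 12
31: h=14, h2=16, probe 14,13 => slot 13
120: h=1 => slot 1
Table: [425, 120, 461, ., 422, 439, ., ., ., ., ., ., 937, 31, 881, ., .]

4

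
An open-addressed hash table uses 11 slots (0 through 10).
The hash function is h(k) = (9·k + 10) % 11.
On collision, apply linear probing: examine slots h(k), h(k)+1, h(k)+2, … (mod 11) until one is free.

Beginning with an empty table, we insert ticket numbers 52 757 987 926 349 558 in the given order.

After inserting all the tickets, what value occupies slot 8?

349

52 hashes to 5; slot 5 is free -> place at 5.
757 hashes to 3; slot 3 is free -> place at 3.
987 hashes to 5; 5 taken -> place at 6.
926 hashes to 6; 6 taken -> place at 7.
349 hashes to 5; 5,6,7 taken -> place at 8.
558 hashes to 5; 5,6,7,8 taken -> place at 9.
Table: [., ., ., 757, ., 52, 987, 926, 349, 558, .]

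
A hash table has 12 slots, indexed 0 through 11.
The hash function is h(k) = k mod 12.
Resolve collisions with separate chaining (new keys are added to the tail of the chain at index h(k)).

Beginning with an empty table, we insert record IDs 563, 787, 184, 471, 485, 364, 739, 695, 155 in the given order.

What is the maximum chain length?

3

Insert 563: h=11, bucket 11 empty -> new chain.
Insert 787: h=7, bucket 7 empty -> new chain.
Insert 184: h=4, bucket 4 empty -> new chain.
Insert 471: h=3, bucket 3 empty -> new chain.
Insert 485: h=5, bucket 5 empty -> new chain.
Insert 364: h=4, bucket 4 nonempty -> append to chain.
Insert 739: h=7, bucket 7 nonempty -> append to chain.
Insert 695: h=11, bucket 11 nonempty -> append to chain.
Insert 155: h=11, bucket 11 nonempty -> append to chain.
Final buckets:
0: -
1: -
2: -
3: 471
4: 184 -> 364
5: 485
6: -
7: 787 -> 739
8: -
9: -
10: -
11: 563 -> 695 -> 155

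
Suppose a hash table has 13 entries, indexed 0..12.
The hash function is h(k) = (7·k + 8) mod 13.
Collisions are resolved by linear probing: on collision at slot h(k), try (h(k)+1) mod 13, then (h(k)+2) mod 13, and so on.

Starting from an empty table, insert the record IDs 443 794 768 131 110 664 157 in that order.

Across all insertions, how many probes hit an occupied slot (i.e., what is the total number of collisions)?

15

443 hashes to 2; slot 2 is free -> place at 2.
794 hashes to 2; 2 taken -> place at 3.
768 hashes to 2; 2,3 taken -> place at 4.
131 hashes to 2; 2,3,4 taken -> place at 5.
110 hashes to 11; slot 11 is free -> place at 11.
664 hashes to 2; 2,3,4,5 taken -> place at 6.
157 hashes to 2; 2,3,4,5,6 taken -> place at 7.
Table: [_, _, 443, 794, 768, 131, 664, 157, _, _, _, 110, _]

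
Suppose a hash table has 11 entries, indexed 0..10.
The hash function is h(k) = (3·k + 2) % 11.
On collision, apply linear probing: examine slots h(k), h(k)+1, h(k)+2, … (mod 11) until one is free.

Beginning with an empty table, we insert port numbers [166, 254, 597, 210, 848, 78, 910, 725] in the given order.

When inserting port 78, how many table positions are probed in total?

5

Insert 166: h=5, slot 5 empty => index 5.
Insert 254: h=5, slot 5 occupied => index 6.
Insert 597: h=0, slot 0 empty => index 0.
Insert 210: h=5, slots 5,6 occupied => index 7.
Insert 848: h=5, slots 5,6,7 occupied => index 8.
Insert 78: h=5, slots 5,6,7,8 occupied => index 9.
Insert 910: h=4, slot 4 empty => index 4.
Insert 725: h=10, slot 10 empty => index 10.
Table: [597, _, _, _, 910, 166, 254, 210, 848, 78, 725]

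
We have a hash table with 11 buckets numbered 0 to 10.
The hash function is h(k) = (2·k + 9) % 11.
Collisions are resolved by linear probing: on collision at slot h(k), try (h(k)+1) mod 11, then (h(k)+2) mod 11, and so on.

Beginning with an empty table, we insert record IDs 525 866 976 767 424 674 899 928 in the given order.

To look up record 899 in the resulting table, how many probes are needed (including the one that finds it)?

525: h=3 -> slot 3
866: h=3, probe 3,4 -> slot 4
976: h=3, probe 3,4,5 -> slot 5
767: h=3, probe 3,4,5,6 -> slot 6
424: h=10 -> slot 10
674: h=4, probe 4,5,6,7 -> slot 7
899: h=3, probe 3,4,5,6,7,8 -> slot 8
928: h=6, probe 6,7,8,9 -> slot 9
Table: [., ., ., 525, 866, 976, 767, 674, 899, 928, 424]
Lookup 899: h=3, probe 3,4,5,6,7,8 → found at 8.

6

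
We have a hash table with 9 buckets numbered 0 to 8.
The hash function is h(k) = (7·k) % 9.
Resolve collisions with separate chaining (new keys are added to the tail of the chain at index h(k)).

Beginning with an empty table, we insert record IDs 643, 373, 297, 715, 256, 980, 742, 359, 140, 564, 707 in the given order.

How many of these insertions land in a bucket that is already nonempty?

6

Insert 643: h=1, bucket 1 empty → new chain.
Insert 373: h=1, bucket 1 nonempty → append to chain.
Insert 297: h=0, bucket 0 empty → new chain.
Insert 715: h=1, bucket 1 nonempty → append to chain.
Insert 256: h=1, bucket 1 nonempty → append to chain.
Insert 980: h=2, bucket 2 empty → new chain.
Insert 742: h=1, bucket 1 nonempty → append to chain.
Insert 359: h=2, bucket 2 nonempty → append to chain.
Insert 140: h=8, bucket 8 empty → new chain.
Insert 564: h=6, bucket 6 empty → new chain.
Insert 707: h=8, bucket 8 nonempty → append to chain.
Final buckets:
0: 297
1: 643 -> 373 -> 715 -> 256 -> 742
2: 980 -> 359
3: .
4: .
5: .
6: 564
7: .
8: 140 -> 707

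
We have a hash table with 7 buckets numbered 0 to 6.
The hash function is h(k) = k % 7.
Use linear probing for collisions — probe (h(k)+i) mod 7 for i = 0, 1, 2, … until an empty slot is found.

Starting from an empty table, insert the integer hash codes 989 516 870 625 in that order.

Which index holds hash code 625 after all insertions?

4

989: h=2 → slot 2
516: h=5 → slot 5
870: h=2, probe 2,3 → slot 3
625: h=2, probe 2,3,4 → slot 4
Table: [_, _, 989, 870, 625, 516, _]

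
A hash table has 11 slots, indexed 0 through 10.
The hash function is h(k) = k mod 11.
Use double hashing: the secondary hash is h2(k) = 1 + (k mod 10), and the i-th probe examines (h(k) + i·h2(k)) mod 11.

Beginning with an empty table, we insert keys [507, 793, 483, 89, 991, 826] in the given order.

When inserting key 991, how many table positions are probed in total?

507: h=1 => slot 1
793: h=1, h2=4, probe 1,5 => slot 5
483: h=10 => slot 10
89: h=1, h2=10, probe 1,0 => slot 0
991: h=1, h2=2, probe 1,3 => slot 3
826: h=1, h2=7, probe 1,8 => slot 8
Table: [89, 507, _, 991, _, 793, _, _, 826, _, 483]

2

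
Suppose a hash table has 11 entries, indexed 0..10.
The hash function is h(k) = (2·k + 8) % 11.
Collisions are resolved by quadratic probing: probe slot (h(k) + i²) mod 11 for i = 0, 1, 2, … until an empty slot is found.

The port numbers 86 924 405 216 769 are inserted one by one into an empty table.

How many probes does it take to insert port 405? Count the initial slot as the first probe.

Insert 86: h=4, slot 4 empty -> index 4.
Insert 924: h=8, slot 8 empty -> index 8.
Insert 405: h=4, slot 4 occupied -> index 5.
Insert 216: h=0, slot 0 empty -> index 0.
Insert 769: h=6, slot 6 empty -> index 6.
Table: [216, -, -, -, 86, 405, 769, -, 924, -, -]

2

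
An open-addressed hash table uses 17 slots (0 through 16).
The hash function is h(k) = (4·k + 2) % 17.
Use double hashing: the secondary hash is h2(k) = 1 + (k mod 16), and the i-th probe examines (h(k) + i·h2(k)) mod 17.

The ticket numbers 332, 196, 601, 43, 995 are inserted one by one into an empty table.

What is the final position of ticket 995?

8

332 hashes to 4; slot 4 is free -> place at 4.
196 hashes to 4, h2=5; 4 taken -> place at 9.
601 hashes to 9, h2=10; 9 taken -> place at 2.
43 hashes to 4, h2=12; 4 taken -> place at 16.
995 hashes to 4, h2=4; 4 taken -> place at 8.
Table: [_, _, 601, _, 332, _, _, _, 995, 196, _, _, _, _, _, _, 43]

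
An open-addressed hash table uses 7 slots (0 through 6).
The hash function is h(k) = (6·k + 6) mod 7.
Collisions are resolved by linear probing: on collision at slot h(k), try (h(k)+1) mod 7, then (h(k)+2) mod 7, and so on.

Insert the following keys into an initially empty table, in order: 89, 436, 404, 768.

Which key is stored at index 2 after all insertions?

404

Insert 89: h=1, slot 1 empty => index 1.
Insert 436: h=4, slot 4 empty => index 4.
Insert 404: h=1, slot 1 occupied => index 2.
Insert 768: h=1, slots 1,2 occupied => index 3.
Table: [-, 89, 404, 768, 436, -, -]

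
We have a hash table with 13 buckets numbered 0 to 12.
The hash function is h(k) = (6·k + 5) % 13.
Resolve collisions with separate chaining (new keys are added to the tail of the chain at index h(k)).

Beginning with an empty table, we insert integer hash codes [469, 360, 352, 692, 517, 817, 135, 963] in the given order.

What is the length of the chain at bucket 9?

1

469 → bucket 11
360 → bucket 7
352 → bucket 11 (collision)
692 → bucket 10
517 → bucket 0
817 → bucket 6
135 → bucket 9
963 → bucket 11 (collision)
Final buckets:
0: 517
1: .
2: .
3: .
4: .
5: .
6: 817
7: 360
8: .
9: 135
10: 692
11: 469 -> 352 -> 963
12: .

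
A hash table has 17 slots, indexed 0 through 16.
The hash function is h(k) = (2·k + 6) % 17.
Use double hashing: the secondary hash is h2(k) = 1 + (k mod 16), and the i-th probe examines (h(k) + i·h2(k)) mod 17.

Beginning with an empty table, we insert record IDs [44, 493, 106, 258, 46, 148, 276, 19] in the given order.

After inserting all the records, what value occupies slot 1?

148

Insert 44: h=9, slot 9 empty => index 9.
Insert 493: h=6, slot 6 empty => index 6.
Insert 106: h=14, slot 14 empty => index 14.
Insert 258: h=12, slot 12 empty => index 12.
Insert 46: h=13, slot 13 empty => index 13.
Insert 148: h=13, h2=5, slot 13 occupied => index 1.
Insert 276: h=14, h2=5, slot 14 occupied => index 2.
Insert 19: h=10, slot 10 empty => index 10.
Table: [∅, 148, 276, ∅, ∅, ∅, 493, ∅, ∅, 44, 19, ∅, 258, 46, 106, ∅, ∅]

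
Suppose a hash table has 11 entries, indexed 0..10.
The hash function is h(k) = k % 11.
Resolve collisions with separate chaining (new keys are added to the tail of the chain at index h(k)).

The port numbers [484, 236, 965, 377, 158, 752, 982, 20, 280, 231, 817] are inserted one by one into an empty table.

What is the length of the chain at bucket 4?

2

Insert 484: h=0, bucket 0 empty -> new chain.
Insert 236: h=5, bucket 5 empty -> new chain.
Insert 965: h=8, bucket 8 empty -> new chain.
Insert 377: h=3, bucket 3 empty -> new chain.
Insert 158: h=4, bucket 4 empty -> new chain.
Insert 752: h=4, bucket 4 nonempty -> append to chain.
Insert 982: h=3, bucket 3 nonempty -> append to chain.
Insert 20: h=9, bucket 9 empty -> new chain.
Insert 280: h=5, bucket 5 nonempty -> append to chain.
Insert 231: h=0, bucket 0 nonempty -> append to chain.
Insert 817: h=3, bucket 3 nonempty -> append to chain.
Final buckets:
0: 484 -> 231
1: _
2: _
3: 377 -> 982 -> 817
4: 158 -> 752
5: 236 -> 280
6: _
7: _
8: 965
9: 20
10: _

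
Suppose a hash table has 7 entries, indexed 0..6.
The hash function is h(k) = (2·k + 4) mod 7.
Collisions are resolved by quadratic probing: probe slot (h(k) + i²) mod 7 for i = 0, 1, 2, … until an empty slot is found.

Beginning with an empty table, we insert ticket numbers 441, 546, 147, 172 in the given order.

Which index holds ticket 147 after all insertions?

1

Insert 441: h=4, slot 4 empty => index 4.
Insert 546: h=4, slot 4 occupied => index 5.
Insert 147: h=4, slots 4,5 occupied => index 1.
Insert 172: h=5, slot 5 occupied => index 6.
Table: [., 147, ., ., 441, 546, 172]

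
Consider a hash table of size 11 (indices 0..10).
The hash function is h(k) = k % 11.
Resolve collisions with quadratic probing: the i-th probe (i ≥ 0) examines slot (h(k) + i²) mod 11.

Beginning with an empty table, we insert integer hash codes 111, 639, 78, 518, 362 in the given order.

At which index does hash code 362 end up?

Insert 111: h=1, slot 1 empty → index 1.
Insert 639: h=1, slot 1 occupied → index 2.
Insert 78: h=1, slots 1,2 occupied → index 5.
Insert 518: h=1, slots 1,2,5 occupied → index 10.
Insert 362: h=10, slot 10 occupied → index 0.
Table: [362, 111, 639, ∅, ∅, 78, ∅, ∅, ∅, ∅, 518]

0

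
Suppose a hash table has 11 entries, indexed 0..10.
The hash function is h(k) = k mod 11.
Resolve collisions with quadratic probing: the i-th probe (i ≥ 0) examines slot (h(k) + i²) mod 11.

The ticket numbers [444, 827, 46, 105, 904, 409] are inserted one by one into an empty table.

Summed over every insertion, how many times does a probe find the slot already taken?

8

Insert 444: h=4, slot 4 empty => index 4.
Insert 827: h=2, slot 2 empty => index 2.
Insert 46: h=2, slot 2 occupied => index 3.
Insert 105: h=6, slot 6 empty => index 6.
Insert 904: h=2, slots 2,3,6 occupied => index 0.
Insert 409: h=2, slots 2,3,6,0 occupied => index 7.
Table: [904, ∅, 827, 46, 444, ∅, 105, 409, ∅, ∅, ∅]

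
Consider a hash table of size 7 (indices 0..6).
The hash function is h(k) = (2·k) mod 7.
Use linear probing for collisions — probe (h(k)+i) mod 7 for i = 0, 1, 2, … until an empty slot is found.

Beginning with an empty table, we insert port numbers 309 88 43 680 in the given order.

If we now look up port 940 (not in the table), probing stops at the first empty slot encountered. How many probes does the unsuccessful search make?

2

Insert 309: h=2, slot 2 empty -> index 2.
Insert 88: h=1, slot 1 empty -> index 1.
Insert 43: h=2, slot 2 occupied -> index 3.
Insert 680: h=2, slots 2,3 occupied -> index 4.
Table: [., 88, 309, 43, 680, ., .]
Lookup 940: h=4, probe 4,5 → slot 5 empty, not found.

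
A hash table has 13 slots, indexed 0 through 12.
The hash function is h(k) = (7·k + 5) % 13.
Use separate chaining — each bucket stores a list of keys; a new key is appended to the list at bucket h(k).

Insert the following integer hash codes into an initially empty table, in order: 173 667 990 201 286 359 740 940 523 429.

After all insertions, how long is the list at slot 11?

Insert 173: h=7, bucket 7 empty → new chain.
Insert 667: h=7, bucket 7 nonempty → append to chain.
Insert 990: h=6, bucket 6 empty → new chain.
Insert 201: h=8, bucket 8 empty → new chain.
Insert 286: h=5, bucket 5 empty → new chain.
Insert 359: h=9, bucket 9 empty → new chain.
Insert 740: h=11, bucket 11 empty → new chain.
Insert 940: h=7, bucket 7 nonempty → append to chain.
Insert 523: h=0, bucket 0 empty → new chain.
Insert 429: h=5, bucket 5 nonempty → append to chain.
Final buckets:
0: 523
1: ∅
2: ∅
3: ∅
4: ∅
5: 286 -> 429
6: 990
7: 173 -> 667 -> 940
8: 201
9: 359
10: ∅
11: 740
12: ∅

1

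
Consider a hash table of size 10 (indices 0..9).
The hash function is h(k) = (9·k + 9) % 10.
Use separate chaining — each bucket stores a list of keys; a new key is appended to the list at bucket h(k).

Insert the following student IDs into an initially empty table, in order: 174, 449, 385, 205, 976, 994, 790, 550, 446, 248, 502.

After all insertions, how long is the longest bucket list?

2

Insert 174: h=5, bucket 5 empty -> new chain.
Insert 449: h=0, bucket 0 empty -> new chain.
Insert 385: h=4, bucket 4 empty -> new chain.
Insert 205: h=4, bucket 4 nonempty -> append to chain.
Insert 976: h=3, bucket 3 empty -> new chain.
Insert 994: h=5, bucket 5 nonempty -> append to chain.
Insert 790: h=9, bucket 9 empty -> new chain.
Insert 550: h=9, bucket 9 nonempty -> append to chain.
Insert 446: h=3, bucket 3 nonempty -> append to chain.
Insert 248: h=1, bucket 1 empty -> new chain.
Insert 502: h=7, bucket 7 empty -> new chain.
Final buckets:
0: 449
1: 248
2: —
3: 976 -> 446
4: 385 -> 205
5: 174 -> 994
6: —
7: 502
8: —
9: 790 -> 550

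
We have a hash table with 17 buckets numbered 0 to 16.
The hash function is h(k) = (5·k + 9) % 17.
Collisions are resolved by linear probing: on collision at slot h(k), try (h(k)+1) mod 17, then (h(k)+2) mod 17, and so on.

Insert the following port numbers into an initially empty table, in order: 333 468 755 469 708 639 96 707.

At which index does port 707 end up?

12

333 hashes to 8; slot 8 is free -> place at 8.
468 hashes to 3; slot 3 is free -> place at 3.
755 hashes to 10; slot 10 is free -> place at 10.
469 hashes to 8; 8 taken -> place at 9.
708 hashes to 13; slot 13 is free -> place at 13.
639 hashes to 8; 8,9,10 taken -> place at 11.
96 hashes to 13; 13 taken -> place at 14.
707 hashes to 8; 8,9,10,11 taken -> place at 12.
Table: [., ., ., 468, ., ., ., ., 333, 469, 755, 639, 707, 708, 96, ., .]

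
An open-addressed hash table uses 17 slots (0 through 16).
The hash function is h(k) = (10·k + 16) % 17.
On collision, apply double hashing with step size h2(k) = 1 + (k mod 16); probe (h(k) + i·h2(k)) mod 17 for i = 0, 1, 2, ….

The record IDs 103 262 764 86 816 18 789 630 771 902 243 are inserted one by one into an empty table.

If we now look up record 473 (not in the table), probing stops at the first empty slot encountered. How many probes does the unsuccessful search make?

6

Insert 103: h=9, slot 9 empty -> index 9.
Insert 262: h=1, slot 1 empty -> index 1.
Insert 764: h=6, slot 6 empty -> index 6.
Insert 86: h=9, h2=7, slot 9 occupied -> index 16.
Insert 816: h=16, h2=1, slot 16 occupied -> index 0.
Insert 18: h=9, h2=3, slot 9 occupied -> index 12.
Insert 789: h=1, h2=6, slot 1 occupied -> index 7.
Insert 630: h=9, h2=7, slots 9,16,6 occupied -> index 13.
Insert 771: h=8, slot 8 empty -> index 8.
Insert 902: h=9, h2=7, slots 9,16,6,13 occupied -> index 3.
Insert 243: h=15, slot 15 empty -> index 15.
Table: [816, 262, -, 902, -, -, 764, 789, 771, 103, -, -, 18, 630, -, 243, 86]
Lookup 473: h=3, h2=10, probe 3,13,6,16,9,2 → slot 2 empty, not found.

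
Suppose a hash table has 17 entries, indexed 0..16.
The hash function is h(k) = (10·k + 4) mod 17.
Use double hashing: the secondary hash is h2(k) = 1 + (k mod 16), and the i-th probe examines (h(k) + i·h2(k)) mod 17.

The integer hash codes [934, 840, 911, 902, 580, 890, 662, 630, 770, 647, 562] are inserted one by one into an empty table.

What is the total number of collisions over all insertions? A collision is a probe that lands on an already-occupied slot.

934: h=11 → slot 11
840: h=6 → slot 6
911: h=2 → slot 2
902: h=14 → slot 14
580: h=7 → slot 7
890: h=13 → slot 13
662: h=11, h2=7, probe 11,1 → slot 1
630: h=14, h2=7, probe 14,4 → slot 4
770: h=3 → slot 3
647: h=14, h2=8, probe 14,5 → slot 5
562: h=14, h2=3, probe 14,0 → slot 0
Table: [562, 662, 911, 770, 630, 647, 840, 580, —, —, —, 934, —, 890, 902, —, —]

4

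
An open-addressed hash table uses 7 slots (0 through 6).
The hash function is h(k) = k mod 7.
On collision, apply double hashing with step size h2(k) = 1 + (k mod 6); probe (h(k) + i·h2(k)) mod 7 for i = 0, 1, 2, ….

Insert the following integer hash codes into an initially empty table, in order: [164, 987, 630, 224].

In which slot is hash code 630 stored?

164 hashes to 3; slot 3 is free -> place at 3.
987 hashes to 0; slot 0 is free -> place at 0.
630 hashes to 0, h2=1; 0 taken -> place at 1.
224 hashes to 0, h2=3; 0,3 taken -> place at 6.
Table: [987, 630, -, 164, -, -, 224]

1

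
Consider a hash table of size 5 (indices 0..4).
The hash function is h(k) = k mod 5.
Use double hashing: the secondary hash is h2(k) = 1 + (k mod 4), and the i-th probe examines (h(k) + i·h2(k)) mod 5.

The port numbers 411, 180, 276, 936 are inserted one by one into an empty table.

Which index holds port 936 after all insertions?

3

Insert 411: h=1, slot 1 empty → index 1.
Insert 180: h=0, slot 0 empty → index 0.
Insert 276: h=1, h2=1, slot 1 occupied → index 2.
Insert 936: h=1, h2=1, slots 1,2 occupied → index 3.
Table: [180, 411, 276, 936, ∅]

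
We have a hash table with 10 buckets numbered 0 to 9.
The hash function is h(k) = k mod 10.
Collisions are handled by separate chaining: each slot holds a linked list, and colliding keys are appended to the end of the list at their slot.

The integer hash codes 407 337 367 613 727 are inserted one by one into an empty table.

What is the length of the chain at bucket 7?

4

Insert 407: h=7, bucket 7 empty -> new chain.
Insert 337: h=7, bucket 7 nonempty -> append to chain.
Insert 367: h=7, bucket 7 nonempty -> append to chain.
Insert 613: h=3, bucket 3 empty -> new chain.
Insert 727: h=7, bucket 7 nonempty -> append to chain.
Final buckets:
0: .
1: .
2: .
3: 613
4: .
5: .
6: .
7: 407 -> 337 -> 367 -> 727
8: .
9: .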